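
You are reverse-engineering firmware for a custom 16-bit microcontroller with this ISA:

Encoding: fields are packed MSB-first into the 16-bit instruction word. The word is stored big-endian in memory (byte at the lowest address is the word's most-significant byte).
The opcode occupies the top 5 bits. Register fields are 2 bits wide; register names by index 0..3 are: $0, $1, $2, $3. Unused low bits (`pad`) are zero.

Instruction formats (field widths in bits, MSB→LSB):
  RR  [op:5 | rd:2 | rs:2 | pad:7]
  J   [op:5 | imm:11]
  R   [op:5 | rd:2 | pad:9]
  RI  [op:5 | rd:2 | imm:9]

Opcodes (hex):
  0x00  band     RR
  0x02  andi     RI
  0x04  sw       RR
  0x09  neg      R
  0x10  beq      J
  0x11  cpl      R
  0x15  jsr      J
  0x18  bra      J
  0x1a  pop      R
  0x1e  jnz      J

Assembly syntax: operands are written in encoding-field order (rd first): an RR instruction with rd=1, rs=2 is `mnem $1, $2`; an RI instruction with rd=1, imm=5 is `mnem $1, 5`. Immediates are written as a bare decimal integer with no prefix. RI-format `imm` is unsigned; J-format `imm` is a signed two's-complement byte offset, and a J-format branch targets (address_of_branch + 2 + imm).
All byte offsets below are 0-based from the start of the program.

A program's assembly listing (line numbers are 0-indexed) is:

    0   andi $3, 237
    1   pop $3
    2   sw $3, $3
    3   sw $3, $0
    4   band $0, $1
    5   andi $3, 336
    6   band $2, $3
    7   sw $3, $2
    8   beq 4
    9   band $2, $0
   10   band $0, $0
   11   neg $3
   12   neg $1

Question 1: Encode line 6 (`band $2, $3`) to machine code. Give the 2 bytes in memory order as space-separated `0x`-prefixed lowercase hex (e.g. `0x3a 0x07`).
6. band fields op=0x0:5|rd=2:2|rs=3:2|pad=0:7 → word 0580h → 05 80

0x05 0x80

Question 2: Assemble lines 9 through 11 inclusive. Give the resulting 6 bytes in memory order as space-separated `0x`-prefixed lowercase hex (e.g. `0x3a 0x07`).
line 9 (band): pack op=0x0:5|rd=2:2|rs=0:2|pad=0:7 = 0x0400; big→ 04 00
line 10 (band): pack op=0x0:5|rd=0:2|rs=0:2|pad=0:7 = 0x0000; big→ 00 00
line 11 (neg): pack op=0x9:5|rd=3:2|pad=0:9 = 0x4e00; big→ 4e 00

0x04 0x00 0x00 0x00 0x4e 0x00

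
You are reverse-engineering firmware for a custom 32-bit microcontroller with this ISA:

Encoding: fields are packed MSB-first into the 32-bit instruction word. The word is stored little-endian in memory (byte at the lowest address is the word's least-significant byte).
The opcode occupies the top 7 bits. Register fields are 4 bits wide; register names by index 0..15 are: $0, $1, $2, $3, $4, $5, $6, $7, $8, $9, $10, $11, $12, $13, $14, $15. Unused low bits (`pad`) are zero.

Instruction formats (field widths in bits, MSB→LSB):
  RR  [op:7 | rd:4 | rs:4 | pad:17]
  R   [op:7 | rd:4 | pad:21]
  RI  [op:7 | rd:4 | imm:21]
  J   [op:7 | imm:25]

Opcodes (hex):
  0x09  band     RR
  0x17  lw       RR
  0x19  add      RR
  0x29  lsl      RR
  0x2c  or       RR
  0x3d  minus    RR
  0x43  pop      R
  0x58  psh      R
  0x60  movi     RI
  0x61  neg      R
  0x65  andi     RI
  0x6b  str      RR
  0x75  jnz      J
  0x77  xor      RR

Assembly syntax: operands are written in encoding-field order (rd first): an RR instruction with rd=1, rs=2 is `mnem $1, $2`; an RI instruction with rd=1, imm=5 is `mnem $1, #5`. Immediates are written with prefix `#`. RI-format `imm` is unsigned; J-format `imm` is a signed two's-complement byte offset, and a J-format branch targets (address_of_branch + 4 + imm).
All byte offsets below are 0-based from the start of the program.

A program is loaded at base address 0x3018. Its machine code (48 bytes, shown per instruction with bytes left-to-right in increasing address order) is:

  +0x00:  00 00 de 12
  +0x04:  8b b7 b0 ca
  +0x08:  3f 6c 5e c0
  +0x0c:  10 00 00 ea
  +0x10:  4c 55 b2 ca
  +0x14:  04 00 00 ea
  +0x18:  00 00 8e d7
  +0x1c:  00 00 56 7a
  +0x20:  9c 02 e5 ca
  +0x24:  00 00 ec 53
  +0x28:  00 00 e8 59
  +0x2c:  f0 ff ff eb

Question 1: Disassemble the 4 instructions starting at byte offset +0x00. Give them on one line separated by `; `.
band $6, $15; andi $5, #1095563; movi $2, #1993791; jnz #16

+0x00: 00 00 de 12 ⇒ word 0x12de0000 (little)
  opcode bits[31:25]=0x9: band/RR
  rd: (w>>21)&0xf=0x6 → $6
  rs: (w>>17)&0xf=0xf → $15
+0x04: 8b b7 b0 ca ⇒ word 0xcab0b78b (little)
  opcode bits[31:25]=0x65: andi/RI
  rd: (w>>21)&0xf=0x5 → $5
  imm: (w>>0)&0x1fffff=0x10b78b → #1095563
+0x08: 3f 6c 5e c0 ⇒ word 0xc05e6c3f (little)
  opcode bits[31:25]=0x60: movi/RI
  rd: (w>>21)&0xf=0x2 → $2
  imm: (w>>0)&0x1fffff=0x1e6c3f → #1993791
+0x0c: 10 00 00 ea ⇒ word 0xea000010 (little)
  opcode bits[31:25]=0x75: jnz/J
  imm: (w>>0)&0x1ffffff=0x10 → #16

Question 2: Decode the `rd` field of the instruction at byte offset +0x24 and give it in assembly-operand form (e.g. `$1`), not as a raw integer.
+0x24: 00 00 ec 53 ⇒ word 0x53ec0000 (little)
  top 7b → 0x29 → lsl [RR]
  [24:21] rd=15 = $15
  [20:17] rs=6 = $6

$15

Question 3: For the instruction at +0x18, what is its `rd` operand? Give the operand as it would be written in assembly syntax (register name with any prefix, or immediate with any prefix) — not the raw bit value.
$12

+0x18: 00 00 8e d7 ⇒ word 0xd78e0000 (little)
  top 7b → 0x6b → str [RR]
  rd@[24:21]=0xc ⇒ $12
  rs@[20:17]=0x7 ⇒ $7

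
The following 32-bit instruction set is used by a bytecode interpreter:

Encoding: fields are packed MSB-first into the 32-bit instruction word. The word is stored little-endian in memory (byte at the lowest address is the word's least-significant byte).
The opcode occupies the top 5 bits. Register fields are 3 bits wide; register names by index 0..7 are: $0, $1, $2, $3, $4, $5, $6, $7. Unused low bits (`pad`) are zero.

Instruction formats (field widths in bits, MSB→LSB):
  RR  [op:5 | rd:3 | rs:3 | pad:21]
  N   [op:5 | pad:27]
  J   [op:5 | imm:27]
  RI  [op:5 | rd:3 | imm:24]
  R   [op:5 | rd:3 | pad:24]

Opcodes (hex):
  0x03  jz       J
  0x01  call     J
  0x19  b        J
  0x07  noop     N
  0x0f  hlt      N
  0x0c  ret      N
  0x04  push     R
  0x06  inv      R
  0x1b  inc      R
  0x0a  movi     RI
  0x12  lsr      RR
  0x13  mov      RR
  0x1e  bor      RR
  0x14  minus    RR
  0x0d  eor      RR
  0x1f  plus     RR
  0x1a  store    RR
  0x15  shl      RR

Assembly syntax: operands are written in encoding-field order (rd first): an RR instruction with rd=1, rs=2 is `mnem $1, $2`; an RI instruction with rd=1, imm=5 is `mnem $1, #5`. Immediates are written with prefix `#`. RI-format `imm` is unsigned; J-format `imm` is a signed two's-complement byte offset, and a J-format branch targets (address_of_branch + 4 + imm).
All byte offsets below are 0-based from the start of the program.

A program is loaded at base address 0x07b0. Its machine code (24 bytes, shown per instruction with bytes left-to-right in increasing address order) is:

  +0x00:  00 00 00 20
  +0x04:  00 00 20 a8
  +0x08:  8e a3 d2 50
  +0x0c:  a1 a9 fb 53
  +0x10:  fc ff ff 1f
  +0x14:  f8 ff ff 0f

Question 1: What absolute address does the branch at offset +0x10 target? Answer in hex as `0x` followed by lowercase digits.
off 0x10: read fc ff ff 1f as little → 0x1ffffffc
  opcode bits[31:27]=0x3: jz/J
  imm@[26:0]=0x7fffffc (s27→-4) ⇒ #-4
  target = base 0x07b0 + off 0x10 + 4 + imm -4 = 0x07c0

0x07c0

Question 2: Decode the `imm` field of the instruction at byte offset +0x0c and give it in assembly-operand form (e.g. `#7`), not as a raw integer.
#16492961

+0x0c: a1 a9 fb 53 ⇒ word 0x53fba9a1 (little)
  op=0x53fba9a1>>27=0xa ⇒ movi (RI)
  rd@[26:24]=0x3 ⇒ $3
  imm@[23:0]=0xfba9a1 ⇒ #16492961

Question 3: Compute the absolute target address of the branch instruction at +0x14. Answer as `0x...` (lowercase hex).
[14] f8 ff ff 0f → 0x0ffffff8
  opcode bits[31:27]=0x1: call/J
  imm@[26:0]=0x7fffff8 (s27→-8) ⇒ #-8
  target = base 0x07b0 + off 0x14 + 4 + imm -8 = 0x07c0

0x07c0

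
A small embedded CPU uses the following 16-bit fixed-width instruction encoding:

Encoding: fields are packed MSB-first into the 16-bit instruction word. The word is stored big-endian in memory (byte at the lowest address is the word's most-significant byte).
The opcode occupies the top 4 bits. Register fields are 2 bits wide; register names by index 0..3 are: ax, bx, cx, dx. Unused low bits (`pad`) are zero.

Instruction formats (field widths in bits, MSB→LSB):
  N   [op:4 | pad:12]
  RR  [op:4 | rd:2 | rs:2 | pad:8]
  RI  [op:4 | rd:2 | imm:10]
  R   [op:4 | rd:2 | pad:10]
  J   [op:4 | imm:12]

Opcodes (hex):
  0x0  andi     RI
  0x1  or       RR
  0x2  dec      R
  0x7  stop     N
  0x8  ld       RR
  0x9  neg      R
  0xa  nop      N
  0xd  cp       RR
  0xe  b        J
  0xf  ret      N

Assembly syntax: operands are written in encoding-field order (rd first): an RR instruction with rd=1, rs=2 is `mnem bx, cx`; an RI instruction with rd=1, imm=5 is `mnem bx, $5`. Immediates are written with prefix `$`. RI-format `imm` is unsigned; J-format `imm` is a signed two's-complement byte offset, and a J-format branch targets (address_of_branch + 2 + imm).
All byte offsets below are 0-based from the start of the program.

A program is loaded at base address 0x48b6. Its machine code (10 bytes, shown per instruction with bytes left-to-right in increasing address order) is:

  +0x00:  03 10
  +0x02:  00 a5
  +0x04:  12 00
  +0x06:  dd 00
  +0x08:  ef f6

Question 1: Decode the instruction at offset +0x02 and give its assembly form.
@+02  big-endian(00 a5) = 0x00a5
  op=0x00a5>>12=0x0 ⇒ andi (RI)
  rd@[11:10]=0x0 ⇒ ax
  imm@[9:0]=0xa5 ⇒ $165

andi ax, $165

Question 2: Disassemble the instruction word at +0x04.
or ax, cx

+0x04: 12 00 ⇒ word 0x1200 (big)
  top 4b → 0x1 → or [RR]
  [11:10] rd=0 = ax
  [9:8] rs=2 = cx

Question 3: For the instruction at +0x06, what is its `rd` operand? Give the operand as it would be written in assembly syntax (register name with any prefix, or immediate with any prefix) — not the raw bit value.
@+06  big-endian(dd 00) = 0xdd00
  op=0xdd00>>12=0xd ⇒ cp (RR)
  [11:10] rd=3 = dx
  [9:8] rs=1 = bx

dx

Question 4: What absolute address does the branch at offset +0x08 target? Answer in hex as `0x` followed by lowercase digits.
0x48b6

off 0x08: read ef f6 as big → 0xeff6
  opcode bits[15:12]=0xe: b/J
  imm: (w>>0)&0xfff=0xff6 (s12→-10) → $-10
  target = base 0x48b6 + off 0x08 + 2 + imm -10 = 0x48b6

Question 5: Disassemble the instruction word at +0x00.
andi ax, $784

[00] 03 10 → 0x0310
  top 4b → 0x0 → andi [RI]
  rd: (w>>10)&0x3=0x0 → ax
  imm: (w>>0)&0x3ff=0x310 → $784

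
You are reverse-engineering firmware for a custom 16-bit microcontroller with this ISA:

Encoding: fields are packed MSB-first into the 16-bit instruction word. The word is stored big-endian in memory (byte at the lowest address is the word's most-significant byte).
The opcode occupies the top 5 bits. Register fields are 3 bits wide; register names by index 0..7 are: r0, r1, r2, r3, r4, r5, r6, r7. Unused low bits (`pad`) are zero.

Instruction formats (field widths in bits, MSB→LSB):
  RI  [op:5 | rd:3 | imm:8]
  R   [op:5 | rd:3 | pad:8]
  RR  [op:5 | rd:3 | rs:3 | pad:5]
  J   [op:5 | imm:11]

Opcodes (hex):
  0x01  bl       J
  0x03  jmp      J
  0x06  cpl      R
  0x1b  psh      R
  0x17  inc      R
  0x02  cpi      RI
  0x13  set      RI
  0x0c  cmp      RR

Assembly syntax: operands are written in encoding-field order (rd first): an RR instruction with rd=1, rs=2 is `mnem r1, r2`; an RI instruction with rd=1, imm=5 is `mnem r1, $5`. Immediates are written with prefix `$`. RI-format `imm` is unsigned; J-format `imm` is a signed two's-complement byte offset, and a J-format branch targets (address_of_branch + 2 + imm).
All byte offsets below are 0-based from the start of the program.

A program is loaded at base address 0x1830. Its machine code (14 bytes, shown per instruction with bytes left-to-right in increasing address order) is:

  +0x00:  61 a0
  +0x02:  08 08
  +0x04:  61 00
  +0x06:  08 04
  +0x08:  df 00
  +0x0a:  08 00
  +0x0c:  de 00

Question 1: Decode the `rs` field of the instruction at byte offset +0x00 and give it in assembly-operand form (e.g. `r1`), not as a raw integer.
r5

[00] 61 a0 → 0x61a0
  op=0x61a0>>11=0xc ⇒ cmp (RR)
  rd@[10:8]=0x1 ⇒ r1
  rs@[7:5]=0x5 ⇒ r5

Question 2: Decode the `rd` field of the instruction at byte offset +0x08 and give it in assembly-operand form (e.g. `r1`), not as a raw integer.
r7

@+08  big-endian(df 00) = 0xdf00
  top 5b → 0x1b → psh [R]
  [10:8] rd=7 = r7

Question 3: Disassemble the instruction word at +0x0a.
bl $0

[0a] 08 00 → 0x0800
  top 5b → 0x1 → bl [J]
  imm: (w>>0)&0x7ff=0x0 → $0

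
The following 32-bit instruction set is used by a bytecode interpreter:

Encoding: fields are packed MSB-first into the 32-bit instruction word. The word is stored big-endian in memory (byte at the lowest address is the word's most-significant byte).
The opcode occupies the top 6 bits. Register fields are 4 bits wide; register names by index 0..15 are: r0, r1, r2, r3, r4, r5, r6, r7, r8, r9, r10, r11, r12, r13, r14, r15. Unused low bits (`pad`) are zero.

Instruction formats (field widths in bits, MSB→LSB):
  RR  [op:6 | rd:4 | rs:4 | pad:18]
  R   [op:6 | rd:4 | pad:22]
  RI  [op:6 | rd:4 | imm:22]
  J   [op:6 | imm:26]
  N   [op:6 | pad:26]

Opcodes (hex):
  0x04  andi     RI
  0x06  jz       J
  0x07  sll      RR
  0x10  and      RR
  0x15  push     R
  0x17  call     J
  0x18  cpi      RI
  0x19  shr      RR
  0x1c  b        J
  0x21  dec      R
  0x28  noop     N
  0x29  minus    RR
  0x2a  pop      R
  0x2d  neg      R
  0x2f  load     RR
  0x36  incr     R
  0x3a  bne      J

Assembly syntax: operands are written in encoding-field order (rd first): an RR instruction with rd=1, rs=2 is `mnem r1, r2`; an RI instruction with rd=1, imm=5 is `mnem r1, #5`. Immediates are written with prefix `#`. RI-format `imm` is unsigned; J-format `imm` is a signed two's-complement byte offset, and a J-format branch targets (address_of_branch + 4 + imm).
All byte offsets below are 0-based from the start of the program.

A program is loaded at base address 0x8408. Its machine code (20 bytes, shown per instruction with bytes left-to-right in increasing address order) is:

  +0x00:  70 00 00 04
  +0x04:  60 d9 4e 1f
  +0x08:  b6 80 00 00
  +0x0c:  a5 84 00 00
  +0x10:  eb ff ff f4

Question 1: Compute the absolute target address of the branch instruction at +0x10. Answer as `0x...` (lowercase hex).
+0x10: eb ff ff f4 ⇒ word 0xebfffff4 (big)
  top 6b → 0x3a → bne [J]
  imm@[25:0]=0x3fffff4 (s26→-12) ⇒ #-12
  target = base 0x8408 + off 0x10 + 4 + imm -12 = 0x8410

0x8410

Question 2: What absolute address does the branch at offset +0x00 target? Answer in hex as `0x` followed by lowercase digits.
@+00  big-endian(70 00 00 04) = 0x70000004
  top 6b → 0x1c → b [J]
  [25:0] imm=4 = #4
  target = base 0x8408 + off 0x00 + 4 + imm 4 = 0x8410

0x8410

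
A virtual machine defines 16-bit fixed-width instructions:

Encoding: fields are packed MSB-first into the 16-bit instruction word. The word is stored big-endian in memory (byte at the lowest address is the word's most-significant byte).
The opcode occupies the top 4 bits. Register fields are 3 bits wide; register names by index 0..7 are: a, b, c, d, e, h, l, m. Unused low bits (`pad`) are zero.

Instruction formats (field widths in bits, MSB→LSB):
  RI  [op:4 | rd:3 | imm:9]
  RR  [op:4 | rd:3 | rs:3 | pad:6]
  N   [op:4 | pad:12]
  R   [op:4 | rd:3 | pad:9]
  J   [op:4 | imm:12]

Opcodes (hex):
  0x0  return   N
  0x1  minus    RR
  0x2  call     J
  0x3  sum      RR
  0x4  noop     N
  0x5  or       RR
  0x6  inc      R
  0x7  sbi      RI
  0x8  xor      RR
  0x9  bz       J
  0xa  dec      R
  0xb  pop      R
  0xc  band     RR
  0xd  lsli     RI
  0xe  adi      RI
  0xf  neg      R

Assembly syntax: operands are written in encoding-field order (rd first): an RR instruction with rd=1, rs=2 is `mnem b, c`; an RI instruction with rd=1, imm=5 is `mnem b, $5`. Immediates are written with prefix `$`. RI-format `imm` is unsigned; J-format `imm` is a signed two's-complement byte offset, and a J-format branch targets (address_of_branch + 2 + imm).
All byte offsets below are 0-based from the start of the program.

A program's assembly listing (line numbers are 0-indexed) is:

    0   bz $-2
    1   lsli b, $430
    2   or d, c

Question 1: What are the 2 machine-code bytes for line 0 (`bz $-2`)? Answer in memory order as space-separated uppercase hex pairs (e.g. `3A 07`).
line 0 (bz): pack op=0x9:4|imm=-2:12 = 0x9ffe; big→ 9f fe

9F FE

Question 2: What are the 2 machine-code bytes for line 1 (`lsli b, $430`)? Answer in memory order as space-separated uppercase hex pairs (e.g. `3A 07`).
D3 AE

line 1 (lsli): pack op=0xd:4|rd=1:3|imm=430:9 = 0xd3ae; big→ d3 ae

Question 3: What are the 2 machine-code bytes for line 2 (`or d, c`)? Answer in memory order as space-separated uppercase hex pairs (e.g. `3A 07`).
56 80

2. or fields op=0x5:4|rd=3:3|rs=2:3|pad=0:6 → word 5680h → 56 80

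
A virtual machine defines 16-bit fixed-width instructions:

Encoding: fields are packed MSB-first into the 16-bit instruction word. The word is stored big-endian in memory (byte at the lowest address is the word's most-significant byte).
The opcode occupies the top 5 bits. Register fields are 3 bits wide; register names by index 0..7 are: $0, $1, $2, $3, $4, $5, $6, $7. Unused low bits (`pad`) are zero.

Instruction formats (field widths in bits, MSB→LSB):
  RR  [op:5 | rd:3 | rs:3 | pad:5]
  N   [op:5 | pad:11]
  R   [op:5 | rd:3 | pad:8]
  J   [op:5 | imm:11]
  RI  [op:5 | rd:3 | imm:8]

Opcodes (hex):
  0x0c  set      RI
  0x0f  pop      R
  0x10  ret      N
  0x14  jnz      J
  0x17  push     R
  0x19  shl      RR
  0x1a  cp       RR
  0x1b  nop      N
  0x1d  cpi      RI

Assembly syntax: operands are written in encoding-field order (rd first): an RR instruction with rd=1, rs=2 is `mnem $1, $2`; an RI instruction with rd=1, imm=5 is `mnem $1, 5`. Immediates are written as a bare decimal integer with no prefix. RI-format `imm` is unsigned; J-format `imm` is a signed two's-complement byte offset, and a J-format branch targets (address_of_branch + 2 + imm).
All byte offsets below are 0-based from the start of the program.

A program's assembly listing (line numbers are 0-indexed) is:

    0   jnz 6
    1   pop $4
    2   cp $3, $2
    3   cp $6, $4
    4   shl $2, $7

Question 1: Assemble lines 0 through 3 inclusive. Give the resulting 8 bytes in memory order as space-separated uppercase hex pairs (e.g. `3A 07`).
L0: jnz op=0x14:5|imm=6:11 ⇒ 0xa006 ⇒ big a0 06
L1: pop op=0xf:5|rd=4:3|pad=0:8 ⇒ 0x7c00 ⇒ big 7c 00
L2: cp op=0x1a:5|rd=3:3|rs=2:3|pad=0:5 ⇒ 0xd340 ⇒ big d3 40
L3: cp op=0x1a:5|rd=6:3|rs=4:3|pad=0:5 ⇒ 0xd680 ⇒ big d6 80

A0 06 7C 00 D3 40 D6 80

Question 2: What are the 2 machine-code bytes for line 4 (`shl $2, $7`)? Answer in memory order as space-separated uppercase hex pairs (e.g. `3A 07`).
line 4 (shl): pack op=0x19:5|rd=2:3|rs=7:3|pad=0:5 = 0xcae0; big→ ca e0

CA E0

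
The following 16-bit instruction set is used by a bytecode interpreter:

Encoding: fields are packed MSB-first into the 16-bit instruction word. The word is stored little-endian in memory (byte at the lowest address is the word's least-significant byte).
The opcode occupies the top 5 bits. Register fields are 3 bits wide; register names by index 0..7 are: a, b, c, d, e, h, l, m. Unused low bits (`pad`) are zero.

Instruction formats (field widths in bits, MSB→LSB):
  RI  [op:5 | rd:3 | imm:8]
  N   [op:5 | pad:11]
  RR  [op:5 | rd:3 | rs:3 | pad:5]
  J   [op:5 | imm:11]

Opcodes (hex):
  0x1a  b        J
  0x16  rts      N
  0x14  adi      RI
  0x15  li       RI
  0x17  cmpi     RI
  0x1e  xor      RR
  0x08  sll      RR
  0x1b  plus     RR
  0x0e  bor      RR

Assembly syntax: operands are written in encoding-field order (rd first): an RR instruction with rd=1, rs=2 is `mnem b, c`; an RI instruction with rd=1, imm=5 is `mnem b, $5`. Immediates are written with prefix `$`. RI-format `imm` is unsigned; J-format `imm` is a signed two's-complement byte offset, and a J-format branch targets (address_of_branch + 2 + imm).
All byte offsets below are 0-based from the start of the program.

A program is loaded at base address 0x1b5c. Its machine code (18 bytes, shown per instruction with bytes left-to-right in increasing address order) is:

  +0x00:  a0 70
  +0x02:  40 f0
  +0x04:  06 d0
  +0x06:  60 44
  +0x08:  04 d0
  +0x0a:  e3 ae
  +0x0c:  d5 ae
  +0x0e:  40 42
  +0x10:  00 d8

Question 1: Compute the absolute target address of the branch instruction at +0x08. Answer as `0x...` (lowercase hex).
0x1b6a

+0x08: 04 d0 ⇒ word 0xd004 (little)
  op=0xd004>>11=0x1a ⇒ b (J)
  imm@[10:0]=0x4 ⇒ $4
  target = base 0x1b5c + off 0x08 + 2 + imm 4 = 0x1b6a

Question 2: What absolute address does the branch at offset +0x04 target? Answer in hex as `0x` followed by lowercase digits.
@+04  little-endian(06 d0) = 0xd006
  op=0xd006>>11=0x1a ⇒ b (J)
  [10:0] imm=6 = $6
  target = base 0x1b5c + off 0x04 + 2 + imm 6 = 0x1b68

0x1b68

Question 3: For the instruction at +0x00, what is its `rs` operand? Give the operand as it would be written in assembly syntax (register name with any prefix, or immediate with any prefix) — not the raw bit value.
h

off 0x00: read a0 70 as little → 0x70a0
  op=0x70a0>>11=0xe ⇒ bor (RR)
  [10:8] rd=0 = a
  [7:5] rs=5 = h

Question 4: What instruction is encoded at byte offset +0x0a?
off 0x0a: read e3 ae as little → 0xaee3
  top 5b → 0x15 → li [RI]
  [10:8] rd=6 = l
  [7:0] imm=227 = $227

li l, $227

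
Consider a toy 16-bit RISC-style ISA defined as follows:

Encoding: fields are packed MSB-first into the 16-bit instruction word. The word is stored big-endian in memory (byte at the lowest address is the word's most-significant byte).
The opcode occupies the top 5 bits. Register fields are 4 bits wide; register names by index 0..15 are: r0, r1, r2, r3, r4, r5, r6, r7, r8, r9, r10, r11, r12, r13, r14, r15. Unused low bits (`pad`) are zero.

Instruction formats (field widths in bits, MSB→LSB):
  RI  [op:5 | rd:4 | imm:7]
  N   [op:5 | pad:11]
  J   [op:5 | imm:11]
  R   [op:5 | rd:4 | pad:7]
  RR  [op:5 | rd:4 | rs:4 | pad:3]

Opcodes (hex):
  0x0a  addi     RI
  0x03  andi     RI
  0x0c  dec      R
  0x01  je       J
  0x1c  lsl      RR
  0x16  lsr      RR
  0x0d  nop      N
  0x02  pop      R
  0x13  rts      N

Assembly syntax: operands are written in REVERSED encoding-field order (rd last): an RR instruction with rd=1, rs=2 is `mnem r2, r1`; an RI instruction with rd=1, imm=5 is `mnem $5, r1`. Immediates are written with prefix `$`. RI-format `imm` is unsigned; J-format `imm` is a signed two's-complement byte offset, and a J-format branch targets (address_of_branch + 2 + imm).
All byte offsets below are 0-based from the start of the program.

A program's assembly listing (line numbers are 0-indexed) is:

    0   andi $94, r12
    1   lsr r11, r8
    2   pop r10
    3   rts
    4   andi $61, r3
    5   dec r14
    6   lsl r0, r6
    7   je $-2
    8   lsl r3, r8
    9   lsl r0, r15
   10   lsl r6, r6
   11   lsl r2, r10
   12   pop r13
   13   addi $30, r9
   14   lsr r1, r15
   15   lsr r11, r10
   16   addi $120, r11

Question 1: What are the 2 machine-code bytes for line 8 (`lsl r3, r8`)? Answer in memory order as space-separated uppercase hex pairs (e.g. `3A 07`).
L8: lsl op=0x1c:5|rd=8:4|rs=3:4|pad=0:3 ⇒ 0xe418 ⇒ big e4 18

E4 18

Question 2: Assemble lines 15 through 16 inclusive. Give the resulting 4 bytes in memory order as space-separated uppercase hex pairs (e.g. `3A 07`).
B5 58 55 F8

15. lsr fields op=0x16:5|rd=10:4|rs=11:4|pad=0:3 → word b558h → b5 58
16. addi fields op=0xa:5|rd=11:4|imm=120:7 → word 55f8h → 55 f8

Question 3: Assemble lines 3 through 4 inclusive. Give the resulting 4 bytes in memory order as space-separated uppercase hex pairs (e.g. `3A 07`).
98 00 19 BD

3. rts fields op=0x13:5|pad=0:11 → word 9800h → 98 00
4. andi fields op=0x3:5|rd=3:4|imm=61:7 → word 19bdh → 19 bd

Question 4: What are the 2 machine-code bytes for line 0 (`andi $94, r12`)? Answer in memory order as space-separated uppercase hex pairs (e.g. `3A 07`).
1E 5E

L0: andi op=0x3:5|rd=12:4|imm=94:7 ⇒ 0x1e5e ⇒ big 1e 5e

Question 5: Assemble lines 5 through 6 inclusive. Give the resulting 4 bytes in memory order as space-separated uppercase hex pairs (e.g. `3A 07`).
L5: dec op=0xc:5|rd=14:4|pad=0:7 ⇒ 0x6700 ⇒ big 67 00
L6: lsl op=0x1c:5|rd=6:4|rs=0:4|pad=0:3 ⇒ 0xe300 ⇒ big e3 00

67 00 E3 00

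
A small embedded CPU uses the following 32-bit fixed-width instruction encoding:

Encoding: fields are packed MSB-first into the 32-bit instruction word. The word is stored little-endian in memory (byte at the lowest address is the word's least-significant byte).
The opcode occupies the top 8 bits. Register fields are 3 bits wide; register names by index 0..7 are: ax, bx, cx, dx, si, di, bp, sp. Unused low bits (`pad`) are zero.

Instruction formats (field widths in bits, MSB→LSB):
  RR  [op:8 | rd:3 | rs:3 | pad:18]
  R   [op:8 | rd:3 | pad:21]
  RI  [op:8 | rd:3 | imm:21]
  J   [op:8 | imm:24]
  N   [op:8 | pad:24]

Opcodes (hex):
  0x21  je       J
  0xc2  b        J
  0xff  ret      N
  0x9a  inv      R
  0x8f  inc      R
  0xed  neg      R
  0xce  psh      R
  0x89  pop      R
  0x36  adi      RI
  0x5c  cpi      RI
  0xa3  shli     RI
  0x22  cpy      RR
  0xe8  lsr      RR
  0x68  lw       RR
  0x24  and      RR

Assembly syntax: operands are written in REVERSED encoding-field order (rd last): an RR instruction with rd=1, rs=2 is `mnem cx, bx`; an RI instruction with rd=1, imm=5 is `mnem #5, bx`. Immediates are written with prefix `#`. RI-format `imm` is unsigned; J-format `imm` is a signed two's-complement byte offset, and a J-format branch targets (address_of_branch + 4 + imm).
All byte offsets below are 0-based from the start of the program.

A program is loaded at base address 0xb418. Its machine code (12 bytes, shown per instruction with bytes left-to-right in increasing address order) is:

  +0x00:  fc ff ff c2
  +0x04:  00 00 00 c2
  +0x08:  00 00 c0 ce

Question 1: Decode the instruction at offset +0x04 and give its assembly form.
@+04  little-endian(00 00 00 c2) = 0xc2000000
  top 8b → 0xc2 → b [J]
  [23:0] imm=0 = #0

b #0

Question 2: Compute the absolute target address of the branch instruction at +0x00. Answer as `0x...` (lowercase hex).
[00] fc ff ff c2 → 0xc2fffffc
  top 8b → 0xc2 → b [J]
  [23:0] imm=16777212 (s24→-4) = #-4
  target = base 0xb418 + off 0x00 + 4 + imm -4 = 0xb418

0xb418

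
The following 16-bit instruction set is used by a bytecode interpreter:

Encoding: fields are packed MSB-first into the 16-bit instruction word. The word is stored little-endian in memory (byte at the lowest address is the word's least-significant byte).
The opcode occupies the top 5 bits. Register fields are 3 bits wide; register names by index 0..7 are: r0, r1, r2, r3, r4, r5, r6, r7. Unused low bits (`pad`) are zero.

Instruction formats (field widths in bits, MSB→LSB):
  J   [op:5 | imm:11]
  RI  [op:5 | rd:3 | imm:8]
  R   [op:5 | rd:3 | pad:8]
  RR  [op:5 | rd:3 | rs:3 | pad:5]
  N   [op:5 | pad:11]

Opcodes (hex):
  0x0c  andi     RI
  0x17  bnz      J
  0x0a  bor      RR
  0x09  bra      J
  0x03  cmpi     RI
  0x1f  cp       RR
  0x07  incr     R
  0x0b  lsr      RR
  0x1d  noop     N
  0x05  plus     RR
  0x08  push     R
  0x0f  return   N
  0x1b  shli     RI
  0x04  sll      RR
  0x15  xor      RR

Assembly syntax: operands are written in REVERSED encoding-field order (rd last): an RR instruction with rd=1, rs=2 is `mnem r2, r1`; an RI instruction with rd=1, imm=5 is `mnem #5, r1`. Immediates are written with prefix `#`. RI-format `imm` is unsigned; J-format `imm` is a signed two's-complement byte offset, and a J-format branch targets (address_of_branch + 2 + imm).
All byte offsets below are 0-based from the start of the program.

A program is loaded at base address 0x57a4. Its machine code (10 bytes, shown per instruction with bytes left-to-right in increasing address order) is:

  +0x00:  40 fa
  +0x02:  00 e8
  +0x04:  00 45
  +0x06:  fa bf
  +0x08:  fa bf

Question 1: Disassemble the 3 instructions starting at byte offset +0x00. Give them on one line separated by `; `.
+0x00: 40 fa ⇒ word 0xfa40 (little)
  opcode bits[15:11]=0x1f: cp/RR
  rd@[10:8]=0x2 ⇒ r2
  rs@[7:5]=0x2 ⇒ r2
+0x02: 00 e8 ⇒ word 0xe800 (little)
  opcode bits[15:11]=0x1d: noop/N
+0x04: 00 45 ⇒ word 0x4500 (little)
  opcode bits[15:11]=0x8: push/R
  rd@[10:8]=0x5 ⇒ r5

cp r2, r2; noop; push r5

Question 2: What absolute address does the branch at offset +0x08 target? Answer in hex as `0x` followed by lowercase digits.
@+08  little-endian(fa bf) = 0xbffa
  op=0xbffa>>11=0x17 ⇒ bnz (J)
  imm@[10:0]=0x7fa (s11→-6) ⇒ #-6
  target = base 0x57a4 + off 0x08 + 2 + imm -6 = 0x57a8

0x57a8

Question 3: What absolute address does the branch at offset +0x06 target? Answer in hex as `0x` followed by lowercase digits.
[06] fa bf → 0xbffa
  op=0xbffa>>11=0x17 ⇒ bnz (J)
  imm@[10:0]=0x7fa (s11→-6) ⇒ #-6
  target = base 0x57a4 + off 0x06 + 2 + imm -6 = 0x57a6

0x57a6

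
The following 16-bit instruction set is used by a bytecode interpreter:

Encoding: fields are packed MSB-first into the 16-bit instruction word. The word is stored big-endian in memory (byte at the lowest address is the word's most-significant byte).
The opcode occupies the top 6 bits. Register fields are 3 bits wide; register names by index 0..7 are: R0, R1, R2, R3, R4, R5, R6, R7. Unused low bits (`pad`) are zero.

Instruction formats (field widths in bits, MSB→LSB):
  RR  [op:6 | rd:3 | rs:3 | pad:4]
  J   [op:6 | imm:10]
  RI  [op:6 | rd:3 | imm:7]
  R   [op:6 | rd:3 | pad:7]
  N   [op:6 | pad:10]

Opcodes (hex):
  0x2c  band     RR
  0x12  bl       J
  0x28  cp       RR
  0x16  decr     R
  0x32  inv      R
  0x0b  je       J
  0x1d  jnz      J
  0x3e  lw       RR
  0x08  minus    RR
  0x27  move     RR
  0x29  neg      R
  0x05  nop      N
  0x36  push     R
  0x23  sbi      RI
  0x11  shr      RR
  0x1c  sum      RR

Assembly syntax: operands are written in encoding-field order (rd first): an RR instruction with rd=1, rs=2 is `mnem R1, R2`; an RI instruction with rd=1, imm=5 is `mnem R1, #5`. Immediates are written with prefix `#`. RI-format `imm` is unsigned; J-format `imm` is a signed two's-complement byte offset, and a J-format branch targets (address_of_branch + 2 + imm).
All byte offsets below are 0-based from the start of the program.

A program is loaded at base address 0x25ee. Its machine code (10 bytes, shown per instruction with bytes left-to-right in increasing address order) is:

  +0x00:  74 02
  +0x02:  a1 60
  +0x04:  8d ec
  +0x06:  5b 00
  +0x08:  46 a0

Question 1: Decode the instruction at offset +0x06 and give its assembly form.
decr R6

[06] 5b 00 → 0x5b00
  top 6b → 0x16 → decr [R]
  rd@[9:7]=0x6 ⇒ R6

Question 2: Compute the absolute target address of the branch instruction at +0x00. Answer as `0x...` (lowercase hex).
0x25f2

@+00  big-endian(74 02) = 0x7402
  top 6b → 0x1d → jnz [J]
  imm@[9:0]=0x2 ⇒ #2
  target = base 0x25ee + off 0x00 + 2 + imm 2 = 0x25f2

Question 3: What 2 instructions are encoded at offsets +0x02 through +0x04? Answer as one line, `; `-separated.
@+02  big-endian(a1 60) = 0xa160
  opcode bits[15:10]=0x28: cp/RR
  rd@[9:7]=0x2 ⇒ R2
  rs@[6:4]=0x6 ⇒ R6
@+04  big-endian(8d ec) = 0x8dec
  opcode bits[15:10]=0x23: sbi/RI
  rd@[9:7]=0x3 ⇒ R3
  imm@[6:0]=0x6c ⇒ #108

cp R2, R6; sbi R3, #108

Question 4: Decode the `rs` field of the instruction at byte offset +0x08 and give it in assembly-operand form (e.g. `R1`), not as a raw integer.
+0x08: 46 a0 ⇒ word 0x46a0 (big)
  top 6b → 0x11 → shr [RR]
  [9:7] rd=5 = R5
  [6:4] rs=2 = R2

R2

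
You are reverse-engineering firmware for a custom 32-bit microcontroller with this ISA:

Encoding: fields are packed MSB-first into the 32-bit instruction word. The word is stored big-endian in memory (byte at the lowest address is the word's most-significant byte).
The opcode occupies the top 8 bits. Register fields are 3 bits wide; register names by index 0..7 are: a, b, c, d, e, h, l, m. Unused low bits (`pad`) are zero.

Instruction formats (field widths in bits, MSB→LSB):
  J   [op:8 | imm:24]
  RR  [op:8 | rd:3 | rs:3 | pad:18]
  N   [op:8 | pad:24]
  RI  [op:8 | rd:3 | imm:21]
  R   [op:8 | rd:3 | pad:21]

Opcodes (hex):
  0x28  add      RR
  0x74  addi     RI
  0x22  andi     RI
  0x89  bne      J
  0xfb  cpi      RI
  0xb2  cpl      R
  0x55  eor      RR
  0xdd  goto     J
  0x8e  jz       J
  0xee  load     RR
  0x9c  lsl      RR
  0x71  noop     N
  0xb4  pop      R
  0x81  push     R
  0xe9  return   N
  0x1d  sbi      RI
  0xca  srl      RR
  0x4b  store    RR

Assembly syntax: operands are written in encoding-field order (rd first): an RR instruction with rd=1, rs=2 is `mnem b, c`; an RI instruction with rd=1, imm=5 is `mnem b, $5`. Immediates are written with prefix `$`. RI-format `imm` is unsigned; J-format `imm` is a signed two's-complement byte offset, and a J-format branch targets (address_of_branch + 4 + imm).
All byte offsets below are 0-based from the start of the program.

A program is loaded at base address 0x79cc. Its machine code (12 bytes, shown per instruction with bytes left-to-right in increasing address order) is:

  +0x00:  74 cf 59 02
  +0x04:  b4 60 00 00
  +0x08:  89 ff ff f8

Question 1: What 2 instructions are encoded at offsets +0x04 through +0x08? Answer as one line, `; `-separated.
off 0x04: read b4 60 00 00 as big → 0xb4600000
  top 8b → 0xb4 → pop [R]
  rd: (w>>21)&0x7=0x3 → d
off 0x08: read 89 ff ff f8 as big → 0x89fffff8
  top 8b → 0x89 → bne [J]
  imm: (w>>0)&0xffffff=0xfffff8 (s24→-8) → $-8

pop d; bne $-8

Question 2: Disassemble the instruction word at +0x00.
addi l, $1005826

+0x00: 74 cf 59 02 ⇒ word 0x74cf5902 (big)
  opcode bits[31:24]=0x74: addi/RI
  rd@[23:21]=0x6 ⇒ l
  imm@[20:0]=0xf5902 ⇒ $1005826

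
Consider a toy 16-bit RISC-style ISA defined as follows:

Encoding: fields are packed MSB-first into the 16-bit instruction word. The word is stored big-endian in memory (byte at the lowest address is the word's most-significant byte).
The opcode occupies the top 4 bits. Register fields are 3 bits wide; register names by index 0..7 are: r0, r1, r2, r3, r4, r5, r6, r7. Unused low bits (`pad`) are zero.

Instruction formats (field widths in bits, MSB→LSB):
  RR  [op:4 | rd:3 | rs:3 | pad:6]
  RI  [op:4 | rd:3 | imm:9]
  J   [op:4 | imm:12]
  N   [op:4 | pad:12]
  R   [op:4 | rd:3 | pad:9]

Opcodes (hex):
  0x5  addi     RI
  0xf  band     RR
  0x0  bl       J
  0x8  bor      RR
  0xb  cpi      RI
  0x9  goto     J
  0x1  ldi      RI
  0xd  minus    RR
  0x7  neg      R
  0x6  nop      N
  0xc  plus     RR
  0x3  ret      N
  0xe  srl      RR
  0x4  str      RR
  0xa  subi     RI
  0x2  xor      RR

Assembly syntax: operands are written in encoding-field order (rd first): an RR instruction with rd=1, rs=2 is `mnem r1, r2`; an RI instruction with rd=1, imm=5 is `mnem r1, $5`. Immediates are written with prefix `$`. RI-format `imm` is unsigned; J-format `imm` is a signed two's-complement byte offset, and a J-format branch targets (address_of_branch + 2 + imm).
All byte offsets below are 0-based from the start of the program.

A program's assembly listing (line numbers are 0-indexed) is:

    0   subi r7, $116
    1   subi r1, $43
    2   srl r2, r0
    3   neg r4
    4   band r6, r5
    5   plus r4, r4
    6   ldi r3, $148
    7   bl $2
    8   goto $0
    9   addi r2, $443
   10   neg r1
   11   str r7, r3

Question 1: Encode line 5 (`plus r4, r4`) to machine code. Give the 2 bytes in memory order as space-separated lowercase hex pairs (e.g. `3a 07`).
c9 00

L5: plus op=0xc:4|rd=4:3|rs=4:3|pad=0:6 ⇒ 0xc900 ⇒ big c9 00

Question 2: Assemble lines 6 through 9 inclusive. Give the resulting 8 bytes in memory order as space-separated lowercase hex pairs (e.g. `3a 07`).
16 94 00 02 90 00 55 bb

L6: ldi op=0x1:4|rd=3:3|imm=148:9 ⇒ 0x1694 ⇒ big 16 94
L7: bl op=0x0:4|imm=2:12 ⇒ 0x0002 ⇒ big 00 02
L8: goto op=0x9:4|imm=0:12 ⇒ 0x9000 ⇒ big 90 00
L9: addi op=0x5:4|rd=2:3|imm=443:9 ⇒ 0x55bb ⇒ big 55 bb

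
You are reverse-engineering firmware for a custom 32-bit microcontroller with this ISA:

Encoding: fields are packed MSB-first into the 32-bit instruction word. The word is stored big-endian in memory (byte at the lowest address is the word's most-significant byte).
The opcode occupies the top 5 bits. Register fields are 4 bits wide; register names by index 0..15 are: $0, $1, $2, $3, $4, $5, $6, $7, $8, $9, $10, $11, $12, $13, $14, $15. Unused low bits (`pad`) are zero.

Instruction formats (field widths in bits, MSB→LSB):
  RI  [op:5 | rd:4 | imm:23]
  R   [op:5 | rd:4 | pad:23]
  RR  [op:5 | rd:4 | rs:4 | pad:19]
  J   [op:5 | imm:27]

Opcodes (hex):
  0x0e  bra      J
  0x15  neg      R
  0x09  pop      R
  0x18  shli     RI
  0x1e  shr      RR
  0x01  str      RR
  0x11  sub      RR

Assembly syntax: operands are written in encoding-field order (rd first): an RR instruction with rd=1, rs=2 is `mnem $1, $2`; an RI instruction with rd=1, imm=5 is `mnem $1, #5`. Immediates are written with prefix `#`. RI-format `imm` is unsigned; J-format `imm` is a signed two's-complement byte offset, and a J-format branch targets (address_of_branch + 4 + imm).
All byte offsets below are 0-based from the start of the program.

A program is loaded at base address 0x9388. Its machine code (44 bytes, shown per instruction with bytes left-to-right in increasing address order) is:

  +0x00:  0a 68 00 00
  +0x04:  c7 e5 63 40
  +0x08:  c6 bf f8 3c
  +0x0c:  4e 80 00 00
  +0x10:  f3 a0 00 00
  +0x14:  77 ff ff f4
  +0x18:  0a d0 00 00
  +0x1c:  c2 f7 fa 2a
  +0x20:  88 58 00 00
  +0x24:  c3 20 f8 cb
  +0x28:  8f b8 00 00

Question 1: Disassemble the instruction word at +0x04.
+0x04: c7 e5 63 40 ⇒ word 0xc7e56340 (big)
  op=0xc7e56340>>27=0x18 ⇒ shli (RI)
  [26:23] rd=15 = $15
  [22:0] imm=6644544 = #6644544

shli $15, #6644544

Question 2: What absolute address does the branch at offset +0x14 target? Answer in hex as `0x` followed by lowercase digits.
+0x14: 77 ff ff f4 ⇒ word 0x77fffff4 (big)
  op=0x77fffff4>>27=0xe ⇒ bra (J)
  [26:0] imm=134217716 (s27→-12) = #-12
  target = base 0x9388 + off 0x14 + 4 + imm -12 = 0x9394

0x9394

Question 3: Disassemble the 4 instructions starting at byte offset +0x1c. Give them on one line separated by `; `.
shli $5, #7862826; sub $0, $11; shli $6, #2160843; sub $15, $7

[1c] c2 f7 fa 2a → 0xc2f7fa2a
  op=0xc2f7fa2a>>27=0x18 ⇒ shli (RI)
  [26:23] rd=5 = $5
  [22:0] imm=7862826 = #7862826
[20] 88 58 00 00 → 0x88580000
  op=0x88580000>>27=0x11 ⇒ sub (RR)
  [26:23] rd=0 = $0
  [22:19] rs=11 = $11
[24] c3 20 f8 cb → 0xc320f8cb
  op=0xc320f8cb>>27=0x18 ⇒ shli (RI)
  [26:23] rd=6 = $6
  [22:0] imm=2160843 = #2160843
[28] 8f b8 00 00 → 0x8fb80000
  op=0x8fb80000>>27=0x11 ⇒ sub (RR)
  [26:23] rd=15 = $15
  [22:19] rs=7 = $7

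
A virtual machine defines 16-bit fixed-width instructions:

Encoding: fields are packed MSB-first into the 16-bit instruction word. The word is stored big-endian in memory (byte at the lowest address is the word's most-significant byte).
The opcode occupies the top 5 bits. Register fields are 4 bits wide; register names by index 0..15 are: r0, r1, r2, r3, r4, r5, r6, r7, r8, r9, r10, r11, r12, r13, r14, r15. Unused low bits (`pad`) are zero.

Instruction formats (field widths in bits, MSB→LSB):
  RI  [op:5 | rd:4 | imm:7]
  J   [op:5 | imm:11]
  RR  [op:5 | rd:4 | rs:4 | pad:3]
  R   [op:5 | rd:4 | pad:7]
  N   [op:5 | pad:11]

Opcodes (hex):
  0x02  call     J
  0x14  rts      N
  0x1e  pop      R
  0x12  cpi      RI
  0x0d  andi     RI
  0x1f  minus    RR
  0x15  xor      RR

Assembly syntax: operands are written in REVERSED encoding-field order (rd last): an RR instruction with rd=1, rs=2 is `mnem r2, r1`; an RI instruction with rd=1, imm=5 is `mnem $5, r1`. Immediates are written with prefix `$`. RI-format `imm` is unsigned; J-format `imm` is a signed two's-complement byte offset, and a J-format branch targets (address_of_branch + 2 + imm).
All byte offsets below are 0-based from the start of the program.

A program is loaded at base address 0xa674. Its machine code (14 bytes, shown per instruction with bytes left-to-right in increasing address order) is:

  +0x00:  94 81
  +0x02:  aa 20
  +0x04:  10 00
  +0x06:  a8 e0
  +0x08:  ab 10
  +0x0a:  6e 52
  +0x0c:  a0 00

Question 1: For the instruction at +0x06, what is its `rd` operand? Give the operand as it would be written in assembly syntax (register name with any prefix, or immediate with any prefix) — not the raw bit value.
r1

[06] a8 e0 → 0xa8e0
  top 5b → 0x15 → xor [RR]
  rd: (w>>7)&0xf=0x1 → r1
  rs: (w>>3)&0xf=0xc → r12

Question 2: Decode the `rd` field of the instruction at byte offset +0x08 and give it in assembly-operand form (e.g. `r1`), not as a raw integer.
off 0x08: read ab 10 as big → 0xab10
  opcode bits[15:11]=0x15: xor/RR
  [10:7] rd=6 = r6
  [6:3] rs=2 = r2

r6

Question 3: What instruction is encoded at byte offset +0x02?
xor r4, r4

[02] aa 20 → 0xaa20
  op=0xaa20>>11=0x15 ⇒ xor (RR)
  rd@[10:7]=0x4 ⇒ r4
  rs@[6:3]=0x4 ⇒ r4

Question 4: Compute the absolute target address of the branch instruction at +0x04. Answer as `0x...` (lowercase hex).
off 0x04: read 10 00 as big → 0x1000
  opcode bits[15:11]=0x2: call/J
  imm@[10:0]=0x0 ⇒ $0
  target = base 0xa674 + off 0x04 + 2 + imm 0 = 0xa67a

0xa67a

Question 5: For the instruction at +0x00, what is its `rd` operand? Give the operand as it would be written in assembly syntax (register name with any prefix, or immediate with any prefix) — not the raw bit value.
off 0x00: read 94 81 as big → 0x9481
  op=0x9481>>11=0x12 ⇒ cpi (RI)
  rd: (w>>7)&0xf=0x9 → r9
  imm: (w>>0)&0x7f=0x1 → $1

r9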